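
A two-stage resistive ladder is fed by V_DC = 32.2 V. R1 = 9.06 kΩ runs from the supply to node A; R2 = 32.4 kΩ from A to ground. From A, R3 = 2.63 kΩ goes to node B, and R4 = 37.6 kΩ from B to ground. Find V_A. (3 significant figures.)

The second stage (R3 + R4 = 40.23 kΩ) loads node A in parallel with R2.
Effective lower resistance at A: R2 ‖ 40.23 = 17.95 kΩ.
First divider: V_A = V_DC · 17.95/(9.06 + 17.95) = 21.40 V.

V_A ≈ 21.4 V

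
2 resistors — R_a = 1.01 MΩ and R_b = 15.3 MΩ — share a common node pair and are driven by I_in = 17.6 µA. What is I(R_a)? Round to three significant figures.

For two parallel branches, I_k = I_in · (other R)/(sum of R).
So I = 17.6 × 15.3/16.31 = 16.51 µA.

I ≈ 16.5 µA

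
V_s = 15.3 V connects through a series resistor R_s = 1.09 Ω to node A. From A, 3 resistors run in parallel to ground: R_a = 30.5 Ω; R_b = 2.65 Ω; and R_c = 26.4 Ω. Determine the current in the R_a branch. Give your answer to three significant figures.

I ≈ 0.337 A

Combine the parallel branches: R_p = (1/30.5 + 1/2.65 + 1/26.4)⁻¹ = 2.232 Ω.
Node voltage V_A = V_s · R_p/(R_s + R_p) = 15.3 × 0.6719 = 10.28 V.
Branch current I = V_A/R_a = 10.28/30.5 = 0.3370 A.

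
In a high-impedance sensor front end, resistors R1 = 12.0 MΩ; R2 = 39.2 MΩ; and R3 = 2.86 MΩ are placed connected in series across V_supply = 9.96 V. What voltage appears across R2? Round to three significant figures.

Total series resistance ΣR = 12.0 + 39.2 + 2.86 = 54.06 MΩ.
By the voltage-divider rule, V = 9.96 × 39.20/54.06 = 7.222 V.

V ≈ 7.22 V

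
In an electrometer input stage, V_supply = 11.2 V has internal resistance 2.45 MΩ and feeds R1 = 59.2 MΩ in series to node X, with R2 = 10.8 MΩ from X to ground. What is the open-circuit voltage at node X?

V_th ≈ 1.67 V

R1' = 2.45 + 59.2 = 61.65 MΩ (source resistance + R1).
V_th is the unloaded tap voltage: V_supply · R2/(R1'+R2) = 11.2 × 0.1491 = 1.670 V.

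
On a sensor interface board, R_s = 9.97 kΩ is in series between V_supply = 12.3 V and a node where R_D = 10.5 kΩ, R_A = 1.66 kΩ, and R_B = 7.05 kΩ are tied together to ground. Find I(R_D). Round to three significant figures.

I ≈ 0.125 mA

Equivalent of the parallel group: R_p = 1.191 kΩ.
Node voltage V_A = V_supply · R_p/(R_s + R_p) = 12.3 × 0.1067 = 1.313 V.
I(R_D) = V_A / R_D = 1.313/10.5 = 0.1250 mA.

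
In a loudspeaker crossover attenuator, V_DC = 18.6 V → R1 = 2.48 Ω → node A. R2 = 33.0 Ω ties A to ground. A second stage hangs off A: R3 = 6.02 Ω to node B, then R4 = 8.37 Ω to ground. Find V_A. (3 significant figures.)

Looking into the second stage from A: R3 + R4 = 14.39 Ω appears in parallel with R2.
Effective lower resistance at A: R2 ‖ 14.39 = 10.02 Ω.
First divider: V_A = V_DC · 10.02/(2.48 + 10.02) = 14.91 V.

V_A ≈ 14.9 V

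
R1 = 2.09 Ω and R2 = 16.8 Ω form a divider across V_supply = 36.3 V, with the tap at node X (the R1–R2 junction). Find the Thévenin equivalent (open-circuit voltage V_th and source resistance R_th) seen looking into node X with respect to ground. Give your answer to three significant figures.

Open-circuit (no load on X): V_th = V_supply · R2/(R1 + R2) = 36.3 × 16.8/(2.090 + 16.8) = 32.28 V.
Looking into X with the source shorted: R_th = R1·R2/(R1+R2) = 2.090 × 16.8/18.89 = 1.859 Ω.

V_th ≈ 32.3 V, R_th ≈ 1.86 Ω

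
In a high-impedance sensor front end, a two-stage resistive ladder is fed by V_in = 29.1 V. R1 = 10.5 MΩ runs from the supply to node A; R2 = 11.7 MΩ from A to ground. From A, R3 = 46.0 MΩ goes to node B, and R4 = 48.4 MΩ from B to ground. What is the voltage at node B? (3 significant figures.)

V_B ≈ 7.43 V

The second stage (R3 + R4 = 94.40 MΩ) loads node A in parallel with R2.
R2 ‖ (R3+R4) = 10.41 MΩ.
First divider: V_A = V_in · 10.41/(10.5 + 10.41) = 14.49 V.
Stage 2 is unloaded, so V_B = V_A · R4/(R3+R4) = 14.49 × 48.4/94.40 = 7.428 V.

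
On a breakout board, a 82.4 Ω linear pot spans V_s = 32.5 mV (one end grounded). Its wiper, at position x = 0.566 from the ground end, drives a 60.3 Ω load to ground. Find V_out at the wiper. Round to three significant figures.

V_out ≈ 13.8 mV

Split the track: R_lower = x·R_p = 46.64 Ω, R_upper = (1−x)·R_p = 35.76 Ω.
(x·R_p) ‖ R_L = 26.30 Ω.
Loaded-divider output: V_out = 32.5 × 0.4238 = 13.77 mV.
(Unloaded: V_out = x·V_s = 18.4 mV.)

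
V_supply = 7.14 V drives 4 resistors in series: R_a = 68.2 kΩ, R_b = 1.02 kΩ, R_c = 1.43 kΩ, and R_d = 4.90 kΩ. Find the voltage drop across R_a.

Series total: ΣR = 68.2 + 1.02 + 1.43 + 4.90 = 75.55 kΩ.
Voltage divider: V = V_supply · (68.20 / 75.55) = 7.14 × 0.9027 = 6.445 V.

V ≈ 6.45 V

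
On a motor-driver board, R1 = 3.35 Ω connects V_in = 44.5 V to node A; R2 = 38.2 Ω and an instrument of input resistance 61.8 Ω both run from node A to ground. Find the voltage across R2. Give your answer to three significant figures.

The load sits in parallel with R2, giving an effective lower resistance R2' = R2·R_L/(R2+R_L) = 23.61 Ω.
Now apply the divider: V_out = 44.5 × 0.8757 = 38.97 V.

V_out ≈ 39.0 V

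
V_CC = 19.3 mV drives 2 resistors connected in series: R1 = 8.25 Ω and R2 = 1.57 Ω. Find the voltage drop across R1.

Total series resistance ΣR = 8.25 + 1.57 = 9.820 Ω.
V = V_CC · R/ΣR = 19.3 × 0.8401 = 16.21 mV.

V ≈ 16.2 mV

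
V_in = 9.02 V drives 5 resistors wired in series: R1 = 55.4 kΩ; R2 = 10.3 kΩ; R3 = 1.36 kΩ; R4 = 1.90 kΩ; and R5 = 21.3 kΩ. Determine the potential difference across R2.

Series total: ΣR = 55.4 + 10.3 + 1.36 + 1.90 + 21.3 = 90.26 kΩ.
V = V_in · R/ΣR = 9.02 × 0.1141 = 1.029 V.

V ≈ 1.03 V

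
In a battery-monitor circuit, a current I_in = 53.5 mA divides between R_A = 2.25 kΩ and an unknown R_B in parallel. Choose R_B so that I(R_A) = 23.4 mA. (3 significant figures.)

R_B ≈ 1.75 kΩ

Two-branch current divider: I_A = I_in · R_B/(R_A + R_B).
23.4/53.5 = R_B/(R_A + R_B) → R_B = R_A · (0.4374)/(1 − 0.4374) = 2.25 × 0.7774 = 1.749 kΩ.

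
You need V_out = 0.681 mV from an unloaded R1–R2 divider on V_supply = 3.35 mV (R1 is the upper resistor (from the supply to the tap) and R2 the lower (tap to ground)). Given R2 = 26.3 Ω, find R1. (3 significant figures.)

The divider ratio is R2/(R1+R2) = 0.681/3.35 = 0.2033.
Rearranging, R1 = R2·(1−k)/k = 26.3 × 3.919 = 103.1 Ω.

R1 ≈ 103 Ω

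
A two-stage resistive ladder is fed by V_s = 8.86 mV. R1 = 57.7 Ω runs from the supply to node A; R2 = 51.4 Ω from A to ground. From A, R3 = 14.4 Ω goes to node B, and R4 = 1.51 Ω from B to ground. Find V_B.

The second stage (R3 + R4 = 15.91 Ω) loads node A in parallel with R2.
Effective lower resistance at A: R2 ‖ 15.91 = 12.15 Ω.
First divider: V_A = V_s · 12.15/(57.7 + 12.15) = 1.541 mV.
Then the unloaded second divider: V_B = V_A × R4/(R3+R4) = 1.541 × 0.09491 = 0.1463 mV.

V_B ≈ 0.146 mV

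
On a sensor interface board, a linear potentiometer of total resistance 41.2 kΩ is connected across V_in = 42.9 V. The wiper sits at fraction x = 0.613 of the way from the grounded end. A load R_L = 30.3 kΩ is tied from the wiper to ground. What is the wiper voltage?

V_out ≈ 19.9 V

Lower segment x·R_p = 25.26 kΩ; upper segment (1−x)·R_p = 15.94 kΩ.
Lower segment in parallel with the load: 25.26 ‖ 30.3 = 13.77 kΩ.
Loaded-divider output: V_out = 42.9 × 0.4635 = 19.88 V.
(Unloaded: V_out = x·V_in = 26.3 V.)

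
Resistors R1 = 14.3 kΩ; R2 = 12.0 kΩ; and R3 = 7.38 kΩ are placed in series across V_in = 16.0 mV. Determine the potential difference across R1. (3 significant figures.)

V ≈ 6.79 mV

Series total: ΣR = 14.3 + 12.0 + 7.38 = 33.68 kΩ.
By the voltage-divider rule, V = 16.0 × 14.30/33.68 = 6.793 mV.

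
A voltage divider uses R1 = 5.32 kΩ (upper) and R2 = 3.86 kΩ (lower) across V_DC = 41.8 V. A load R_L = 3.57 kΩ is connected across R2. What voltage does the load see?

V_out ≈ 10.8 V

The load sits in parallel with R2, giving an effective lower resistance R2' = R2·R_L/(R2+R_L) = 1.855 kΩ.
Voltage divider with the loaded lower leg: V_out = 41.8 × 1.855/(5.32 + 1.855) = 41.8 × 0.2585 = 10.81 V.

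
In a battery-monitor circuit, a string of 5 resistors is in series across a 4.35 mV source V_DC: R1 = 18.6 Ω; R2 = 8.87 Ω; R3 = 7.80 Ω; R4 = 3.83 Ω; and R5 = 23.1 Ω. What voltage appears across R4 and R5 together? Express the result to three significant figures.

Series total: ΣR = 18.6 + 8.87 + 7.80 + 3.83 + 23.1 = 62.20 Ω.
R_{R4..R5} = 3.83 + 23.1 = 26.93 Ω.
Voltage divider: V = V_DC · (26.93 / 62.20) = 4.35 × 0.4330 = 1.883 mV.

V ≈ 1.88 mV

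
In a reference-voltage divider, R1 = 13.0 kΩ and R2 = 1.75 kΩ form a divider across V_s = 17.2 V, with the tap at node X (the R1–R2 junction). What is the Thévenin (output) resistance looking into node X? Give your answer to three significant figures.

Zeroing V_s shorts the top of R1 to ground, so R_th = R1 ‖ R2 = 1.542 kΩ.

R_th ≈ 1.54 kΩ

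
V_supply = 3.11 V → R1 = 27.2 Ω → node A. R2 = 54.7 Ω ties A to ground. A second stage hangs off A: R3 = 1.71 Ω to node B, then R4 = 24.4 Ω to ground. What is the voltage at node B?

The second stage (R3 + R4 = 26.11 Ω) loads node A in parallel with R2.
R2 ‖ (R3+R4) = 17.67 Ω.
So V_A = 3.11 × 0.3939 = 1.225 V.
Stage 2 is unloaded, so V_B = V_A · R4/(R3+R4) = 1.225 × 24.4/26.11 = 1.145 V.

V_B ≈ 1.14 V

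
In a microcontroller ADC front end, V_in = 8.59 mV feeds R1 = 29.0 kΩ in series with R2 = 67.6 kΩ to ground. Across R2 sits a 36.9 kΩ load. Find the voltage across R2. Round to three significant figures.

The load sits in parallel with R2, giving an effective lower resistance R2' = R2·R_L/(R2+R_L) = 23.87 kΩ.
Voltage divider with the loaded lower leg: V_out = 8.59 × 23.87/(29.0 + 23.87) = 8.59 × 0.4515 = 3.878 mV.

V_out ≈ 3.88 mV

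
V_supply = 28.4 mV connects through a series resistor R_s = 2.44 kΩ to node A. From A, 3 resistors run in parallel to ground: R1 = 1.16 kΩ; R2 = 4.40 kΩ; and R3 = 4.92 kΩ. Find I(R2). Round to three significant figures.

I ≈ 1.55 µA

Parallel bank: R_p = 1/(1/1.16 + 1/4.40 + 1/4.92) = 0.7736 kΩ.
Node voltage V_A = V_supply · R_p/(R_s + R_p) = 28.4 × 0.2407 = 6.837 mV.
I(R2) = V_A / R2 = 6.837/4.40 = 1.554 µA.
(Check via current divider: I_total = 8.837 µA; share G_k/ΣG = 0.1758 → same result.)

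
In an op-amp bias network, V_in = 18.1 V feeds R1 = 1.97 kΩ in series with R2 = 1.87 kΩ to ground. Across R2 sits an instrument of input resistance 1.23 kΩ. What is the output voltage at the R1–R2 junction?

V_out ≈ 4.95 V

R2 ‖ R_L = (1.87 × 1.23)/(1.87 + 1.23) = 0.7420 kΩ.
Now apply the divider: V_out = 18.1 × 0.2736 = 4.952 V.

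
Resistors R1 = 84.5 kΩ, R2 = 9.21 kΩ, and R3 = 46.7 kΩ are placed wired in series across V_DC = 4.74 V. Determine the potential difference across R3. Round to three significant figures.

ΣR = 84.5 + 9.21 + 46.7 = 140.4 kΩ.
By the voltage-divider rule, V = 4.74 × 46.70/140.4 = 1.577 V.

V ≈ 1.58 V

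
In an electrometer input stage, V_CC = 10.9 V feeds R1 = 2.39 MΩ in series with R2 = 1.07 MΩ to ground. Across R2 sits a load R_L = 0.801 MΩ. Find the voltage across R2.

The load sits in parallel with R2, giving an effective lower resistance R2' = R2·R_L/(R2+R_L) = 0.4581 MΩ.
Then V_out = V_CC · R2'/(R1 + R2') = 10.9 × 0.4581/2.848 = 1.753 V.

V_out ≈ 1.75 V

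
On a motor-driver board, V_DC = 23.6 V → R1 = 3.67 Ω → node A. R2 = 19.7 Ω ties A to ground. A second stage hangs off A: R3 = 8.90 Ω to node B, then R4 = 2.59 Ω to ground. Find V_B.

V_B ≈ 3.53 V

Node A sees R2 in parallel with the series input of stage 2, R3 + R4 = 11.49 Ω.
Effective lower resistance at A: R2 ‖ 11.49 = 7.257 Ω.
So V_A = 23.6 × 0.6641 = 15.67 V.
Then the unloaded second divider: V_B = V_A × R4/(R3+R4) = 15.67 × 0.2254 = 3.533 V.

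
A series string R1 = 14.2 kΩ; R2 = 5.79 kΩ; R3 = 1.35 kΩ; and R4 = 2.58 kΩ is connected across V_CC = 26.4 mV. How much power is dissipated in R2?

Series current I = V_CC/ΣR = 26.4/23.92 = 1.104 µA.
P(R2) = I²·R2 = (1.104)² × 5.79 = 7.053 nW.

P ≈ 7.05 nW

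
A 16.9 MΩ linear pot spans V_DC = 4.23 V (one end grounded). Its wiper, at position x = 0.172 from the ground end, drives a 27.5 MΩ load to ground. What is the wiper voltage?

The pot divides into 13.99 MΩ above the wiper and 2.907 MΩ below.
(x·R_p) ‖ R_L = 2.629 MΩ.
V_out = 4.23 × 2.629/(13.99 + 2.629) = 0.6690 V.

V_out ≈ 0.669 V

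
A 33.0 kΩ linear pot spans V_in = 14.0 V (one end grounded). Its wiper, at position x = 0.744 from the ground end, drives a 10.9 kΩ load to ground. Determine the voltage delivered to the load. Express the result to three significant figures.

V_out ≈ 6.61 V

Lower segment x·R_p = 24.55 kΩ; upper segment (1−x)·R_p = 8.448 kΩ.
Lower segment in parallel with the load: 24.55 ‖ 10.9 = 7.549 kΩ.
Loaded-divider output: V_out = 14.0 × 0.4719 = 6.606 V.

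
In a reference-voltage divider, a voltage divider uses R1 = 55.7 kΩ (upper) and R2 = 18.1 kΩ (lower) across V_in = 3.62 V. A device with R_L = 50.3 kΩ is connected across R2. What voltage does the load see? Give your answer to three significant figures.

The load sits in parallel with R2, giving an effective lower resistance R2' = R2·R_L/(R2+R_L) = 13.31 kΩ.
Now apply the divider: V_out = 3.62 × 0.1929 = 0.6982 V.
(Unloaded it would be 0.888 V; the load pulls it down.)

V_out ≈ 0.698 V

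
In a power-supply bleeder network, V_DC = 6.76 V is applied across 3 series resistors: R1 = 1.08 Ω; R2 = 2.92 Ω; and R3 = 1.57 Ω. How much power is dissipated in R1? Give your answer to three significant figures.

Series current I = V_DC/ΣR = 6.76/5.570 = 1.214 A.
V(R1) = I·R = 1.311 V; P = V·I = 1.311 × 1.214 = 1.591 W.

P ≈ 1.59 W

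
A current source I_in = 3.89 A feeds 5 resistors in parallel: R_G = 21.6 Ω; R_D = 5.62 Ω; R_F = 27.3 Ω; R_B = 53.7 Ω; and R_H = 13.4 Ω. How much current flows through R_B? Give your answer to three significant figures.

Total conductance ΣG = 1/21.6 + 1/5.62 + 1/27.3 + 1/53.7 + 1/13.4 = 0.3541 (units of 1/Ω).
R_B takes the fraction G_k/ΣG = 0.01862/0.3541 = 0.05259, so I = 3.89 × 0.05259 = 0.2046 A.

I ≈ 0.205 A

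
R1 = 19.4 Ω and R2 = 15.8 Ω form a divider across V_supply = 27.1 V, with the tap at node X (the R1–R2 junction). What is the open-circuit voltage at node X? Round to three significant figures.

V_th ≈ 12.2 V

With X open, the divider is unloaded: V_th = 27.1 × 15.8/35.20 = 12.16 V.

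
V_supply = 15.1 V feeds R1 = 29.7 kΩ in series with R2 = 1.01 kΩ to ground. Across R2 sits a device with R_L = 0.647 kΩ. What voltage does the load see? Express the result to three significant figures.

The load sits in parallel with R2, giving an effective lower resistance R2' = R2·R_L/(R2+R_L) = 0.3944 kΩ.
Now apply the divider: V_out = 15.1 × 0.01310 = 0.1979 V.
(Unloaded it would be 0.497 V; the load pulls it down.)

V_out ≈ 0.198 V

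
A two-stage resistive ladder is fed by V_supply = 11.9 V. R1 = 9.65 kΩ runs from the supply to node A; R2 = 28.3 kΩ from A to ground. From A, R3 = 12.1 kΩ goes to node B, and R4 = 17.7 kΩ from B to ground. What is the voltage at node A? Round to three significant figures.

Node A sees R2 in parallel with the series input of stage 2, R3 + R4 = 29.80 kΩ.
Effective lower resistance at A: R2 ‖ 29.80 = 14.52 kΩ.
V_A = 11.9 × 14.52/(9.65 + 14.52) = 7.148 V.

V_A ≈ 7.15 V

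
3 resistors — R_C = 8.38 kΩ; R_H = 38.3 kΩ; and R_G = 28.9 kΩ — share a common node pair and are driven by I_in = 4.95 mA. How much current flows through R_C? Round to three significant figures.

I ≈ 3.28 mA

Conductances: ΣG = 1/8.38 + 1/38.3 + 1/28.9 = 0.1800 (1/kΩ).
Current divider: I(R_C) = I_in · G_k/ΣG = 4.95 × (0.1193/0.1800) = 4.95 × 0.6628 = 3.281 mA.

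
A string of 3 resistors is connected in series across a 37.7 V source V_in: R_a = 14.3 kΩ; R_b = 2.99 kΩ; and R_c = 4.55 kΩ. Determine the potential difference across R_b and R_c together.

V ≈ 13.0 V

Total series resistance ΣR = 14.3 + 2.99 + 4.55 = 21.84 kΩ.
R_{R_b..R_c} = 2.99 + 4.55 = 7.540 kΩ.
Voltage divider: V = V_in · (7.540 / 21.84) = 37.7 × 0.3452 = 13.02 V.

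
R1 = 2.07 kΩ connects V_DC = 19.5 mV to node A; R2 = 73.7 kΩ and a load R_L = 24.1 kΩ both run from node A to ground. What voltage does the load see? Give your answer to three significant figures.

V_out ≈ 17.5 mV

First combine the lower leg with the load: R2 ‖ R_L = 18.16 kΩ.
Then V_out = V_DC · R2'/(R1 + R2') = 19.5 × 18.16/20.23 = 17.50 mV.
(Unloaded it would be 19.0 mV; the load pulls it down.)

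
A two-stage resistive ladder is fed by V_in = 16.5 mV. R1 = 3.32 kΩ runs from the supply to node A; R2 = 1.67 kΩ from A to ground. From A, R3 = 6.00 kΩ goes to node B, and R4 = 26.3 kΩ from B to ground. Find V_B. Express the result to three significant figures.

V_B ≈ 4.35 mV

The second stage (R3 + R4 = 32.30 kΩ) loads node A in parallel with R2.
R2 ‖ (R3+R4) = 1.588 kΩ.
First divider: V_A = V_in · 1.588/(3.32 + 1.588) = 5.338 mV.
V_B = V_A × 0.8142 = 4.347 mV.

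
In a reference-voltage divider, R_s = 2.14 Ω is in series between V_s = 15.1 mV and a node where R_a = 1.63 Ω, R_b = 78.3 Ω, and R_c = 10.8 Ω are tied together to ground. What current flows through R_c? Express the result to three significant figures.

I ≈ 0.551 mA

Combine the parallel branches: R_p = (1/1.63 + 1/78.3 + 1/10.8)⁻¹ = 1.391 Ω.
Node voltage V_A = V_s · R_p/(R_s + R_p) = 15.1 × 0.3940 = 5.949 mV.
Branch current I = V_A/R_c = 5.949/10.8 = 0.5508 mA.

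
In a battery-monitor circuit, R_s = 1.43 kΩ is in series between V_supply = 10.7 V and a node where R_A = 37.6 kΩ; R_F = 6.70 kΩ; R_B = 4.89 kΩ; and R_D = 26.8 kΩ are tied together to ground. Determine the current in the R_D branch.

Combine the parallel branches: R_p = (1/37.6 + 1/6.70 + 1/4.89 + 1/26.8)⁻¹ = 2.394 kΩ.
V_A by voltage divider: V_A = 10.7 × 2.394/(1.43 + 2.394) = 6.699 V.
I(R_D) = V_A / R_D = 6.699/26.8 = 0.2500 mA.
(Equivalently: I_total = 2.798 mA, then current-divider fraction G_k/ΣG = 0.08934.)

I ≈ 0.250 mA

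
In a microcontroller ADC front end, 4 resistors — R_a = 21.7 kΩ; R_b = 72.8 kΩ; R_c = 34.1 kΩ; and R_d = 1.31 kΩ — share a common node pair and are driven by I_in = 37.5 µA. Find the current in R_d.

I ≈ 33.6 µA

ΣG = 1/21.7 + 1/72.8 + 1/34.1 + 1/1.31 = 0.8525.
Current divider: I(R_d) = I_in · G_k/ΣG = 37.5 × (0.7634/0.8525) = 37.5 × 0.8954 = 33.58 µA.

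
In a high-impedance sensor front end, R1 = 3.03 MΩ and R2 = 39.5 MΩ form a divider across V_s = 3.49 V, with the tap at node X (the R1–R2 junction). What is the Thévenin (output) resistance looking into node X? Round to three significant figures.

R_th ≈ 2.81 MΩ

Looking into X with the source shorted: R_th = R1·R2/(R1+R2) = 3.030 × 39.5/42.53 = 2.814 MΩ.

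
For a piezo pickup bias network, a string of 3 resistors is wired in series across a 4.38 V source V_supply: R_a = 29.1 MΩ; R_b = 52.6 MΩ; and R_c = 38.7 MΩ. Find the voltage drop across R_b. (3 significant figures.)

V ≈ 1.91 V

Series total: ΣR = 29.1 + 52.6 + 38.7 = 120.4 MΩ.
By the voltage-divider rule, V = 4.38 × 52.60/120.4 = 1.914 V.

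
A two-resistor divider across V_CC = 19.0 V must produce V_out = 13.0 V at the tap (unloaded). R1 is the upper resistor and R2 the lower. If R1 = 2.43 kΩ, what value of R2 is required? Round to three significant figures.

V_out/V_CC = R2/(R1+R2) = 0.6842.
R2 = R1 · 0.6842/(1 − 0.6842) = 5.265 kΩ.

R2 ≈ 5.27 kΩ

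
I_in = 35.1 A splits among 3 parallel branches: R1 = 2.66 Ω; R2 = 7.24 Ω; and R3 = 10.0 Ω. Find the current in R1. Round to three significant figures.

Total conductance ΣG = 1/2.66 + 1/7.24 + 1/10.0 = 0.6141 (units of 1/Ω).
Current divider: I(R1) = I_in · G_k/ΣG = 35.1 × (0.3759/0.6141) = 35.1 × 0.6122 = 21.49 A.

I ≈ 21.5 A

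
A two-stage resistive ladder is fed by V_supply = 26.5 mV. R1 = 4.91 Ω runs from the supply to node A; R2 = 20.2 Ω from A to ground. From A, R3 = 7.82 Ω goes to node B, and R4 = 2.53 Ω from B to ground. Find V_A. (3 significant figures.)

Node A sees R2 in parallel with the series input of stage 2, R3 + R4 = 10.35 Ω.
R2 ‖ (R3+R4) = 6.844 Ω.
First divider: V_A = V_supply · 6.844/(4.91 + 6.844) = 15.43 mV.

V_A ≈ 15.4 mV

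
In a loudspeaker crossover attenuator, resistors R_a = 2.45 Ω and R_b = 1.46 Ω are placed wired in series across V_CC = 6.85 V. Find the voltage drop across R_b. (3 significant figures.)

V ≈ 2.56 V

ΣR = 2.45 + 1.46 = 3.910 Ω.
Voltage divider: V = V_CC · (1.460 / 3.910) = 6.85 × 0.3734 = 2.558 V.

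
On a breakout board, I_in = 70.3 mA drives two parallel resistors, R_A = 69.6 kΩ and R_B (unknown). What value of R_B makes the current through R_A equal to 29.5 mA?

R_B ≈ 50.3 kΩ

Two-branch current divider: I_A = I_in · R_B/(R_A + R_B).
29.5/70.3 = R_B/(R_A + R_B) → R_B = R_A · (0.4196)/(1 − 0.4196) = 69.6 × 0.7230 = 50.32 kΩ.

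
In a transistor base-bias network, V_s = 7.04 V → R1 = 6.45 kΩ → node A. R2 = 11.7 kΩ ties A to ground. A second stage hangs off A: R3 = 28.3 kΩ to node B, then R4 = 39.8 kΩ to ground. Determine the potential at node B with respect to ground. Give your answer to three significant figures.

Node A sees R2 in parallel with the series input of stage 2, R3 + R4 = 68.10 kΩ.
R2 ‖ (R3+R4) = 9.985 kΩ.
V_A = 7.04 × 9.985/(6.45 + 9.985) = 4.277 V.
V_B = V_A × 0.5844 = 2.500 V.

V_B ≈ 2.50 V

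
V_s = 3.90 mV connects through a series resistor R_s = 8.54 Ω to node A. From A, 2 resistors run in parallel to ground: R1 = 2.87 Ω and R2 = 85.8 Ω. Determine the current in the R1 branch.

I ≈ 0.333 mA

Equivalent of the parallel group: R_p = 2.777 Ω.
V_A = 3.90 × 2.777/11.32 = 0.9570 mV.
I(R1) = V_A / R1 = 0.9570/2.87 = 0.3335 mA.
(Check via current divider: I_total = 0.3446 mA; share G_k/ΣG = 0.9676 → same result.)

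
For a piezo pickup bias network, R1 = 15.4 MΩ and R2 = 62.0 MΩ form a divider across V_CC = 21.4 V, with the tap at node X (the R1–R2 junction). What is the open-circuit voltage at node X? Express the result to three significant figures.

V_th is the unloaded tap voltage: V_CC · R2/(R1+R2) = 21.4 × 0.8010 = 17.14 V.

V_th ≈ 17.1 V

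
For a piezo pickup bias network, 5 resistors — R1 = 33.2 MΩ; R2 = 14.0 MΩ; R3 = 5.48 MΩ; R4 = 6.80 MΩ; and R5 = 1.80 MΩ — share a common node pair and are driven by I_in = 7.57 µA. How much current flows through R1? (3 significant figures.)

Conductances: ΣG = 1/33.2 + 1/14.0 + 1/5.48 + 1/6.80 + 1/1.80 = 0.9866 (1/MΩ).
By the current-divider rule, I = I_in · G_k/ΣG = 7.57 × 0.03053 = 0.2311 µA.

I ≈ 0.231 µA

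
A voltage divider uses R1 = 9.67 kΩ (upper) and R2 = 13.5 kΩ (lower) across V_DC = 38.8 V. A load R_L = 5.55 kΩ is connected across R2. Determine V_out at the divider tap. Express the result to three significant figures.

V_out ≈ 11.2 V

The load sits in parallel with R2, giving an effective lower resistance R2' = R2·R_L/(R2+R_L) = 3.933 kΩ.
Now apply the divider: V_out = 38.8 × 0.2891 = 11.22 V.
(Unloaded it would be 22.6 V; the load pulls it down.)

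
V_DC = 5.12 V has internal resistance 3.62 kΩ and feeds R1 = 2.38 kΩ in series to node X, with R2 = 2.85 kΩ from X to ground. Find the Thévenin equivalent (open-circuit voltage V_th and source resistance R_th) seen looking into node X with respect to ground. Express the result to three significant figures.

V_th ≈ 1.65 V, R_th ≈ 1.93 kΩ

R1' = 3.62 + 2.38 = 6.000 kΩ (source resistance + R1).
With X open, the divider is unloaded: V_th = 5.12 × 2.85/8.850 = 1.649 V.
Zeroing V_DC shorts the top of R1' to ground, so R_th = R1' ‖ R2 = 1.932 kΩ.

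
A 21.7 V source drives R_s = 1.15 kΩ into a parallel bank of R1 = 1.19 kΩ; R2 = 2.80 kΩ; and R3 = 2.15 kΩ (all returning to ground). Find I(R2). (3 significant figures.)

Combine the parallel branches: R_p = (1/1.19 + 1/2.80 + 1/2.15)⁻¹ = 0.6015 kΩ.
V_A = 21.7 × 0.6015/1.751 = 7.452 V.
Branch current I = V_A/R2 = 7.452/2.80 = 2.661 mA.
(Equivalently: I_total = 12.39 mA, then current-divider fraction G_k/ΣG = 0.2148.)

I ≈ 2.66 mA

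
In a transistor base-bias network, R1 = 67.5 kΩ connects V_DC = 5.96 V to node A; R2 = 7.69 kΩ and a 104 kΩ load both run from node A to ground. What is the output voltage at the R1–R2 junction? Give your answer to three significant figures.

V_out ≈ 0.572 V

The load sits in parallel with R2, giving an effective lower resistance R2' = R2·R_L/(R2+R_L) = 7.161 kΩ.
Voltage divider with the loaded lower leg: V_out = 5.96 × 7.161/(67.5 + 7.161) = 5.96 × 0.09591 = 0.5716 V.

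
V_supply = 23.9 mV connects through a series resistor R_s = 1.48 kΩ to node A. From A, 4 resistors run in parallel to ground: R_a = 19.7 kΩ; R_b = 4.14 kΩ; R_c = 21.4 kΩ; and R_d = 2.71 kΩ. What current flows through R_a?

I ≈ 0.592 µA

Equivalent of the parallel group: R_p = 1.412 kΩ.
Node voltage V_A = V_supply · R_p/(R_s + R_p) = 23.9 × 0.4883 = 11.67 mV.
I(R_a) = V_A / R_a = 11.67/19.7 = 0.5924 µA.
(Check via current divider: I_total = 8.263 µA; share G_k/ΣG = 0.07169 → same result.)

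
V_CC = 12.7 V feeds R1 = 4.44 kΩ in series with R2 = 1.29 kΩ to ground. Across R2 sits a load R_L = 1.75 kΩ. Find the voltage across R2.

V_out ≈ 1.82 V

The load sits in parallel with R2, giving an effective lower resistance R2' = R2·R_L/(R2+R_L) = 0.7426 kΩ.
Now apply the divider: V_out = 12.7 × 0.1433 = 1.820 V.
(Unloaded it would be 2.86 V; the load pulls it down.)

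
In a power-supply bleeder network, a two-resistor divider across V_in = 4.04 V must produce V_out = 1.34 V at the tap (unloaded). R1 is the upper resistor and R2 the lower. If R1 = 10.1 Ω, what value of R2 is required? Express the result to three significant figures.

R2 ≈ 5.01 Ω

V_out/V_in = R2/(R1+R2) = 0.3317.
So R2 = R1 · V_out/(V_in − V_out) = 10.1 × 1.34/(4.04 − 1.34) = 10.1 × 0.4963 = 5.013 Ω.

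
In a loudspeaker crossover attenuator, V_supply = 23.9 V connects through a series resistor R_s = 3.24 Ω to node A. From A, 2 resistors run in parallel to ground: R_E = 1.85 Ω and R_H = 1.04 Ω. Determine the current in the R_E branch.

Equivalent of the parallel group: R_p = 0.6657 Ω.
V_A = 23.9 × 0.6657/3.906 = 4.074 V.
I(R_E) = V_A / R_E = 4.074/1.85 = 2.202 A.

I ≈ 2.20 A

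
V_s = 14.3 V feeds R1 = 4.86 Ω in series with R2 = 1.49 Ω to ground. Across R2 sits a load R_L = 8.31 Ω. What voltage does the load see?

R2 ‖ R_L = (1.49 × 8.31)/(1.49 + 8.31) = 1.263 Ω.
Now apply the divider: V_out = 14.3 × 0.2063 = 2.951 V.

V_out ≈ 2.95 V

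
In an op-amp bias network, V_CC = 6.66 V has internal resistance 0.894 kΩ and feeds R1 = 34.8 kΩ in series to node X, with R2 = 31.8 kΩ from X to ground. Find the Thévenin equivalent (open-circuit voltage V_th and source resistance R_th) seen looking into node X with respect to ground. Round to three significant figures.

R1' = 0.894 + 34.8 = 35.69 kΩ (source resistance + R1).
With X open, the divider is unloaded: V_th = 6.66 × 31.8/67.49 = 3.138 V.
With V_CC suppressed (replaced by a short), R_th = R1' ‖ R2 = (35.69 × 31.8)/(35.69 + 31.8) = 16.82 kΩ.

V_th ≈ 3.14 V, R_th ≈ 16.8 kΩ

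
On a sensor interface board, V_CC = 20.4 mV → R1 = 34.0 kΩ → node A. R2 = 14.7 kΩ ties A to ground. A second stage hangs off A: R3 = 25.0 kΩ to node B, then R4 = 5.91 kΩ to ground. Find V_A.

Looking into the second stage from A: R3 + R4 = 30.91 kΩ appears in parallel with R2.
Effective lower resistance at A: R2 ‖ 30.91 = 9.962 kΩ.
So V_A = 20.4 × 0.2266 = 4.623 mV.

V_A ≈ 4.62 mV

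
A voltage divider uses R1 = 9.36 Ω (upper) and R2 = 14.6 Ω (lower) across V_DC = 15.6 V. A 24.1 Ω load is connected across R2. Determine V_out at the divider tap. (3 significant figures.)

The load sits in parallel with R2, giving an effective lower resistance R2' = R2·R_L/(R2+R_L) = 9.092 Ω.
Now apply the divider: V_out = 15.6 × 0.4927 = 7.687 V.
(Unloaded it would be 9.51 V; the load pulls it down.)

V_out ≈ 7.69 V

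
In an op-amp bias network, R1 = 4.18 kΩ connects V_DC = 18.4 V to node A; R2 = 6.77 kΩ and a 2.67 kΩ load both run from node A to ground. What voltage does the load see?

V_out ≈ 5.78 V

First combine the lower leg with the load: R2 ‖ R_L = 1.915 kΩ.
Now apply the divider: V_out = 18.4 × 0.3142 = 5.781 V.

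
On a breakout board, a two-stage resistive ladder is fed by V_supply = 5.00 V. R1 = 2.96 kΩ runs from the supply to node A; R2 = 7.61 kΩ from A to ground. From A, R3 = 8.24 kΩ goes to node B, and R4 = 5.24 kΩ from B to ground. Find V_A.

The second stage (R3 + R4 = 13.48 kΩ) loads node A in parallel with R2.
R2 ‖ (R3+R4) = 4.864 kΩ.
V_A = 5.00 × 4.864/(2.96 + 4.864) = 3.108 V.

V_A ≈ 3.11 V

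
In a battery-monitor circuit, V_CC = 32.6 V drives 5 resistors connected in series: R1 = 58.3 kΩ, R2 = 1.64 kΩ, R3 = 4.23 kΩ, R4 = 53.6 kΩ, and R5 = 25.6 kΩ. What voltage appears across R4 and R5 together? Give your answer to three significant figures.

V ≈ 18.0 V

ΣR = 58.3 + 1.64 + 4.23 + 53.6 + 25.6 = 143.4 kΩ.
R_{R4..R5} = 53.6 + 25.6 = 79.20 kΩ.
By the voltage-divider rule, V = 32.6 × 79.20/143.4 = 18.01 V.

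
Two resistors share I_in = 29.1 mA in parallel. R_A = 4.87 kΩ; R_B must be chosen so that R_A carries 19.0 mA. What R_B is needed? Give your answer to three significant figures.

R_B ≈ 9.16 kΩ

The fraction through R_A equals R_B/(R_A+R_B).
19.0/29.1 = R_B/(R_A + R_B) → R_B = R_A · (0.6529)/(1 − 0.6529) = 4.87 × 1.881 = 9.161 kΩ.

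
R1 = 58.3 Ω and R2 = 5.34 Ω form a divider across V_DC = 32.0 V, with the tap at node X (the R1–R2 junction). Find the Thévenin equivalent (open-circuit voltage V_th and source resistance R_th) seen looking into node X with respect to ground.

With X open, the divider is unloaded: V_th = 32.0 × 5.34/63.64 = 2.685 V.
With V_DC suppressed (replaced by a short), R_th = R1 ‖ R2 = (58.30 × 5.34)/(58.30 + 5.34) = 4.892 Ω.

V_th ≈ 2.69 V, R_th ≈ 4.89 Ω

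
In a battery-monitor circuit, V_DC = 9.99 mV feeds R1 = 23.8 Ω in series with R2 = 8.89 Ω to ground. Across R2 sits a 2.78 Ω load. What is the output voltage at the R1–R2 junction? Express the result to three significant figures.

V_out ≈ 0.816 mV

R2 ‖ R_L = (8.89 × 2.78)/(8.89 + 2.78) = 2.118 Ω.
Voltage divider with the loaded lower leg: V_out = 9.99 × 2.118/(23.8 + 2.118) = 9.99 × 0.08171 = 0.8163 mV.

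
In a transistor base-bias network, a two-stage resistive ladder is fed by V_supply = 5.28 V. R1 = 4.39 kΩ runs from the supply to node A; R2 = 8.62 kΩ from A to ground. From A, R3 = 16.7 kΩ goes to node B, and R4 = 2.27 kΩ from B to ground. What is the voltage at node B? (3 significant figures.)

Node A sees R2 in parallel with the series input of stage 2, R3 + R4 = 18.97 kΩ.
Effective lower resistance at A: R2 ‖ 18.97 = 5.927 kΩ.
First divider: V_A = V_supply · 5.927/(4.39 + 5.927) = 3.033 V.
Then the unloaded second divider: V_B = V_A × R4/(R3+R4) = 3.033 × 0.1197 = 0.3630 V.

V_B ≈ 0.363 V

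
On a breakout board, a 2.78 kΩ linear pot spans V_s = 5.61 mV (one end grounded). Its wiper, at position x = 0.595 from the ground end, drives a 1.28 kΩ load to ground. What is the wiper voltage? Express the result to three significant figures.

The pot divides into 1.126 kΩ above the wiper and 1.654 kΩ below.
(x·R_p) ‖ R_L = 0.7216 kΩ.
Loaded-divider output: V_out = 5.61 × 0.3906 = 2.191 mV.

V_out ≈ 2.19 mV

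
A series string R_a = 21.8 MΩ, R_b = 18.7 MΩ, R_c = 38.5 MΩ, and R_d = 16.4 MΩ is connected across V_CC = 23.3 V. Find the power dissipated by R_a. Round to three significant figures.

ΣR = 95.40 MΩ → I = 23.3/95.40 = 0.2442 µA.
P = I²R = 0.05965 × 21.8 = 1.300 µW.

P ≈ 1.30 µW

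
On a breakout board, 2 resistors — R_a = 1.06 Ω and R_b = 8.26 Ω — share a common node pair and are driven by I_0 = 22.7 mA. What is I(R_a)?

I ≈ 20.1 mA

Two-branch current divider: I_k = I_0 · R_other/(R_1 + R_2).
So I = 22.7 × 8.26/9.320 = 20.12 mA.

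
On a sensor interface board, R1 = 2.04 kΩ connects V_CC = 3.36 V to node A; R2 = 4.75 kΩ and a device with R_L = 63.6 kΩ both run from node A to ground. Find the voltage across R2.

The load sits in parallel with R2, giving an effective lower resistance R2' = R2·R_L/(R2+R_L) = 4.420 kΩ.
Voltage divider with the loaded lower leg: V_out = 3.36 × 4.420/(2.04 + 4.420) = 3.36 × 0.6842 = 2.299 V.

V_out ≈ 2.30 V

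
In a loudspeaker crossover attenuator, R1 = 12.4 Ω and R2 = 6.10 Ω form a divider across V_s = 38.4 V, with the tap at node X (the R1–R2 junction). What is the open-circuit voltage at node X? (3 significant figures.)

Open-circuit (no load on X): V_th = V_s · R2/(R1 + R2) = 38.4 × 6.10/(12.40 + 6.10) = 12.66 V.

V_th ≈ 12.7 V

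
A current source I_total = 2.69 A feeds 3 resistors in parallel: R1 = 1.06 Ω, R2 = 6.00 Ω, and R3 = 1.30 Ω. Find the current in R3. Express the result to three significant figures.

ΣG = 1/1.06 + 1/6.00 + 1/1.30 = 1.879.
R3 takes the fraction G_k/ΣG = 0.7692/1.879 = 0.4093, so I = 2.69 × 0.4093 = 1.101 A.

I ≈ 1.10 A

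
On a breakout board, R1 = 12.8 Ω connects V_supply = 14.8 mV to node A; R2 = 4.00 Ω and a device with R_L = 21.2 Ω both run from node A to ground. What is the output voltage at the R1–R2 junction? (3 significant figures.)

V_out ≈ 3.08 mV

R2 ‖ R_L = (4.00 × 21.2)/(4.00 + 21.2) = 3.365 Ω.
Now apply the divider: V_out = 14.8 × 0.2082 = 3.081 mV.
(Unloaded it would be 3.52 mV; the load pulls it down.)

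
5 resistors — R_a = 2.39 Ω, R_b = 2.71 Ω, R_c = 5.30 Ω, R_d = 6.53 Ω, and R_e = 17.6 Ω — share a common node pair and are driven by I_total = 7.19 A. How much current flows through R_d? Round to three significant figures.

ΣG = 1/2.39 + 1/2.71 + 1/5.30 + 1/6.53 + 1/17.6 = 1.186.
Current divider: I(R_d) = I_total · G_k/ΣG = 7.19 × (0.1531/1.186) = 7.19 × 0.1291 = 0.9284 A.

I ≈ 0.928 A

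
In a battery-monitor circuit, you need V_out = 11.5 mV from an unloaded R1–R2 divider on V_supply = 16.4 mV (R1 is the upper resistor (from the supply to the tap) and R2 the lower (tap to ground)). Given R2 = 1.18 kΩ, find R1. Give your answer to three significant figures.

The divider ratio is R2/(R1+R2) = 11.5/16.4 = 0.7012.
R1 = R2·(1/k − 1) = 1.18 × 0.4261 = 0.5028 kΩ.

R1 ≈ 0.503 kΩ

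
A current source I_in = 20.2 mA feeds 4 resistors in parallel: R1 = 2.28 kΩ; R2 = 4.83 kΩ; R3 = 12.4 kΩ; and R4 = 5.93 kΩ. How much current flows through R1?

I ≈ 9.90 mA

Total conductance ΣG = 1/2.28 + 1/4.83 + 1/12.4 + 1/5.93 = 0.8949 (units of 1/kΩ).
By the current-divider rule, I = I_in · G_k/ΣG = 20.2 × 0.4901 = 9.900 mA.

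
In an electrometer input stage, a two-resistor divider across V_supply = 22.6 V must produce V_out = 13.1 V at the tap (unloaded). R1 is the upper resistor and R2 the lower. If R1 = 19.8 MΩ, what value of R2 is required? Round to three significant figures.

The divider ratio is R2/(R1+R2) = 13.1/22.6 = 0.5796.
Rearranging, R2 = R1·k/(1−k) = 19.8 × 1.379 = 27.30 MΩ.

R2 ≈ 27.3 MΩ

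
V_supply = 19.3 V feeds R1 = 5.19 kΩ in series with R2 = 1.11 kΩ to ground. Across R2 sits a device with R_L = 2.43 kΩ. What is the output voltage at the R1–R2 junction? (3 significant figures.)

First combine the lower leg with the load: R2 ‖ R_L = 0.7619 kΩ.
Then V_out = V_supply · R2'/(R1 + R2') = 19.3 × 0.7619/5.952 = 2.471 V.

V_out ≈ 2.47 V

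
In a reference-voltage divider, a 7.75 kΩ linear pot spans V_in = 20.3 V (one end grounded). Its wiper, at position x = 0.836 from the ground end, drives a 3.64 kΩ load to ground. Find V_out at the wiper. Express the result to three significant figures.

Split the track: R_lower = x·R_p = 6.479 kΩ, R_upper = (1−x)·R_p = 1.271 kΩ.
Lower segment in parallel with the load: 6.479 ‖ 3.64 = 2.331 kΩ.
Loaded-divider output: V_out = 20.3 × 0.6471 = 13.14 V.
(Unloaded: V_out = x·V_in = 17.0 V.)

V_out ≈ 13.1 V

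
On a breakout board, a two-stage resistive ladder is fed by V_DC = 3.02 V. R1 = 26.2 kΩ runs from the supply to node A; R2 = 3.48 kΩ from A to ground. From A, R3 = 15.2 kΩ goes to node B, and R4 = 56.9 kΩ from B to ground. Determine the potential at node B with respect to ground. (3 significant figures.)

Looking into the second stage from A: R3 + R4 = 72.10 kΩ appears in parallel with R2.
Effective lower resistance at A: R2 ‖ 72.10 = 3.320 kΩ.
First divider: V_A = V_DC · 3.320/(26.2 + 3.320) = 0.3396 V.
V_B = V_A × 0.7892 = 0.2680 V.

V_B ≈ 0.268 V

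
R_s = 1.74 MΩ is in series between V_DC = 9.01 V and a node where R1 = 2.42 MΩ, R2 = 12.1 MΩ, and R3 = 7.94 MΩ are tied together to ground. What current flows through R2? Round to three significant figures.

I ≈ 0.358 µA

Parallel bank: R_p = 1/(1/2.42 + 1/12.1 + 1/7.94) = 1.608 MΩ.
V_A by voltage divider: V_A = 9.01 × 1.608/(1.74 + 1.608) = 4.328 V.
Branch current I = V_A/R2 = 4.328/12.1 = 0.3577 µA.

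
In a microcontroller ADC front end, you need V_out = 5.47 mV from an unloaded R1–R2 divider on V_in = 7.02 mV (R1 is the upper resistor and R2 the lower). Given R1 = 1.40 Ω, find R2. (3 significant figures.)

V_out/V_in = R2/(R1+R2) = 0.7792.
R2 = R1 · 0.7792/(1 − 0.7792) = 4.941 Ω.

R2 ≈ 4.94 Ω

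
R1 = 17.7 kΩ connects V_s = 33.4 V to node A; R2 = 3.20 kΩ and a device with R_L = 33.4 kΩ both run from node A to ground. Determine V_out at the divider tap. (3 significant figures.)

V_out ≈ 4.73 V

R2 ‖ R_L = (3.20 × 33.4)/(3.20 + 33.4) = 2.920 kΩ.
Now apply the divider: V_out = 33.4 × 0.1416 = 4.730 V.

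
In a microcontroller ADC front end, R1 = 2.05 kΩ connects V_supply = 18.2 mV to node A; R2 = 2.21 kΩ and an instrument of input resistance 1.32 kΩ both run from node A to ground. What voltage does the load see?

V_out ≈ 5.23 mV

R2 ‖ R_L = (2.21 × 1.32)/(2.21 + 1.32) = 0.8264 kΩ.
Voltage divider with the loaded lower leg: V_out = 18.2 × 0.8264/(2.05 + 0.8264) = 18.2 × 0.2873 = 5.229 mV.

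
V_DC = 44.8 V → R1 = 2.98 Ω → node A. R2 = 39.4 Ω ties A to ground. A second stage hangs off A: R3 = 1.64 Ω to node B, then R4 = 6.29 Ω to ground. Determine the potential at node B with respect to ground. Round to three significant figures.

The second stage (R3 + R4 = 7.930 Ω) loads node A in parallel with R2.
R2 ‖ (R3+R4) = 6.601 Ω.
First divider: V_A = V_DC · 6.601/(2.98 + 6.601) = 30.87 V.
Then the unloaded second divider: V_B = V_A × R4/(R3+R4) = 30.87 × 0.7932 = 24.48 V.

V_B ≈ 24.5 V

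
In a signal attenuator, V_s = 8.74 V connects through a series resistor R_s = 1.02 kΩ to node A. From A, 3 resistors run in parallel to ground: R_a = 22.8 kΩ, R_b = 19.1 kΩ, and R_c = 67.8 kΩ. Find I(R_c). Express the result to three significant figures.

Equivalent of the parallel group: R_p = 9.012 kΩ.
V_A = 8.74 × 9.012/10.03 = 7.851 V.
Branch current I = V_A/R_c = 7.851/67.8 = 0.1158 mA.
(Check via current divider: I_total = 0.8712 mA; share G_k/ΣG = 0.1329 → same result.)

I ≈ 0.116 mA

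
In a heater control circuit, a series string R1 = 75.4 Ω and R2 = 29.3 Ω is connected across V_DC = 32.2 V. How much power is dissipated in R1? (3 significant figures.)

The common current is I = 32.2/104.7 = 0.3075 A.
P = I²R = 0.09458 × 75.4 = 7.132 W.

P ≈ 7.13 W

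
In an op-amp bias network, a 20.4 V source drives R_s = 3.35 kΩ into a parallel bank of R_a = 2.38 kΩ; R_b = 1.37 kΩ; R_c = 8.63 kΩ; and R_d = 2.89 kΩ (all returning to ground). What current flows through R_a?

Equivalent of the parallel group: R_p = 0.6204 kΩ.
Node voltage V_A = V_DC · R_p/(R_s + R_p) = 20.4 × 0.1562 = 3.187 V.
I(R_a) = V_A / R_a = 3.187/2.38 = 1.339 mA.
(Check via current divider: I_total = 5.138 mA; share G_k/ΣG = 0.2607 → same result.)

I ≈ 1.34 mA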